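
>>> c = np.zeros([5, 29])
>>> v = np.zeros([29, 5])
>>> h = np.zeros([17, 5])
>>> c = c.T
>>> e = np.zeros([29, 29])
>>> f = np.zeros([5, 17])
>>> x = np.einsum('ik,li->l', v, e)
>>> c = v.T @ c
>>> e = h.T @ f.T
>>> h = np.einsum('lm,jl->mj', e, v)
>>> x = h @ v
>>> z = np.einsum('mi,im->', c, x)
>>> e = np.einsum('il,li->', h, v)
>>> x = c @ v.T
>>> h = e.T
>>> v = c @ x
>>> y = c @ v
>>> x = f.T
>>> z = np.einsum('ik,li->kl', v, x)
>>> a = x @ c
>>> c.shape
(5, 5)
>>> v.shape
(5, 29)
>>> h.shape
()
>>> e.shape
()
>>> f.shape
(5, 17)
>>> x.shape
(17, 5)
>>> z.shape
(29, 17)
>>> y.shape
(5, 29)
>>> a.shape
(17, 5)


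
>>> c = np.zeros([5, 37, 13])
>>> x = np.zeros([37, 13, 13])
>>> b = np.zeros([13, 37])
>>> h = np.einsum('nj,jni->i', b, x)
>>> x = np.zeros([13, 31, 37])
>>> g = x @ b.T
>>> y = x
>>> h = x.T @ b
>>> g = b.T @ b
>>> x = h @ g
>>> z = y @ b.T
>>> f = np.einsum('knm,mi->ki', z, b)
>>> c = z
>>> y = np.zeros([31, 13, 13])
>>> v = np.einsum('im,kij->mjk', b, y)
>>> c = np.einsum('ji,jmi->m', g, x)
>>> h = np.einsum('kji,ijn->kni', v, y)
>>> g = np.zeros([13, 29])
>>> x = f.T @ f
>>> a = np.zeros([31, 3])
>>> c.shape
(31,)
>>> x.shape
(37, 37)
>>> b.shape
(13, 37)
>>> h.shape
(37, 13, 31)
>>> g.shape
(13, 29)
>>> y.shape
(31, 13, 13)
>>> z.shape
(13, 31, 13)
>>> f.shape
(13, 37)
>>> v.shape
(37, 13, 31)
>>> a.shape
(31, 3)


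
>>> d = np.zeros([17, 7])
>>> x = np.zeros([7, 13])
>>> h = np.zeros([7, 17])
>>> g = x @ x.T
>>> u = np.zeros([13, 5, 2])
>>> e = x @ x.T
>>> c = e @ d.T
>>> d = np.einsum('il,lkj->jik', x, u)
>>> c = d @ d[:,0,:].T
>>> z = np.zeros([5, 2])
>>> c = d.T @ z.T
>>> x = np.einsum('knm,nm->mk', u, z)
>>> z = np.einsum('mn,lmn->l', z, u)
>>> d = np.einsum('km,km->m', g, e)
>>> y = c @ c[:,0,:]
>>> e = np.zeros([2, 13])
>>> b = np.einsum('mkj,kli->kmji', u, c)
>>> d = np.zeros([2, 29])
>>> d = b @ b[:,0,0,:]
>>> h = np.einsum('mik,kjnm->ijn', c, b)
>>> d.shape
(5, 13, 2, 5)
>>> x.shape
(2, 13)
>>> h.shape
(7, 13, 2)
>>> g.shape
(7, 7)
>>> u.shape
(13, 5, 2)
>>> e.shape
(2, 13)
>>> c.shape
(5, 7, 5)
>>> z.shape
(13,)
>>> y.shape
(5, 7, 5)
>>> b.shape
(5, 13, 2, 5)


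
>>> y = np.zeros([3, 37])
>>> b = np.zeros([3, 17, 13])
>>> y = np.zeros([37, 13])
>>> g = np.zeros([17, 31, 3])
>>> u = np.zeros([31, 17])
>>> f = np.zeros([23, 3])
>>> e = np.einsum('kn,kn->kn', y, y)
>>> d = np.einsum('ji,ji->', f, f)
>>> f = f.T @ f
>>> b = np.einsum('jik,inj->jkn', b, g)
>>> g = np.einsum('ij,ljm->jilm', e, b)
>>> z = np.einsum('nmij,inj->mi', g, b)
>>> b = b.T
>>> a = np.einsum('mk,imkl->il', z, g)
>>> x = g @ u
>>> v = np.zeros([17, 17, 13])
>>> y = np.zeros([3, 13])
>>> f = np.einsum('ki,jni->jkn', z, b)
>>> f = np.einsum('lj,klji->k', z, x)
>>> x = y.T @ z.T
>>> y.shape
(3, 13)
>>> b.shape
(31, 13, 3)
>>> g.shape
(13, 37, 3, 31)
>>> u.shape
(31, 17)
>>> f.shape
(13,)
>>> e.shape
(37, 13)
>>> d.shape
()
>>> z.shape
(37, 3)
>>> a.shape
(13, 31)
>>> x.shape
(13, 37)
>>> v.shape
(17, 17, 13)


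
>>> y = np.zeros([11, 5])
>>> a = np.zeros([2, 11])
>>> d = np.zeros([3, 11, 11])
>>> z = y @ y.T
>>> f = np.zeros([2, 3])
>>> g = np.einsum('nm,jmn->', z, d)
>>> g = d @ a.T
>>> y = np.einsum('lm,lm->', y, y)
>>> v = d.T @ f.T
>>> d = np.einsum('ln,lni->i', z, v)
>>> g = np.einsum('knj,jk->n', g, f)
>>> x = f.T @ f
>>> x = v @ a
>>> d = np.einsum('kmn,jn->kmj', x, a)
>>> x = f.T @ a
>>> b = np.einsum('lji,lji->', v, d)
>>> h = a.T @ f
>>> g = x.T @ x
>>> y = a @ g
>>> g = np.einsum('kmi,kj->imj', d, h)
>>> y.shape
(2, 11)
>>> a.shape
(2, 11)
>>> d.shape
(11, 11, 2)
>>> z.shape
(11, 11)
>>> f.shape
(2, 3)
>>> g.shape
(2, 11, 3)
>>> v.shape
(11, 11, 2)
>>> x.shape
(3, 11)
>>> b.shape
()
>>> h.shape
(11, 3)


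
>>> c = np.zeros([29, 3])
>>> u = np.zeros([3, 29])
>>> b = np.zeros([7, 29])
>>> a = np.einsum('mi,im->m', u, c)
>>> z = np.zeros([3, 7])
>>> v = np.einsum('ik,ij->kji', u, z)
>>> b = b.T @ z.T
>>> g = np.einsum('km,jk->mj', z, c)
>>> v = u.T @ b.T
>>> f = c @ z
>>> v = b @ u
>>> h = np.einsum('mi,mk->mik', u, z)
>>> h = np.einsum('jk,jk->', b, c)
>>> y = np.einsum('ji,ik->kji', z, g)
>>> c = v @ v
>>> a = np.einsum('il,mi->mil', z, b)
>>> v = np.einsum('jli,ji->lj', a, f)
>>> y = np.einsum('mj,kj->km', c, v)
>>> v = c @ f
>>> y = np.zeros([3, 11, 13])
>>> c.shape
(29, 29)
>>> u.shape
(3, 29)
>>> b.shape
(29, 3)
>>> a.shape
(29, 3, 7)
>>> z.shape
(3, 7)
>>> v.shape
(29, 7)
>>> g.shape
(7, 29)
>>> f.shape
(29, 7)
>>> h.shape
()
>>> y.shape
(3, 11, 13)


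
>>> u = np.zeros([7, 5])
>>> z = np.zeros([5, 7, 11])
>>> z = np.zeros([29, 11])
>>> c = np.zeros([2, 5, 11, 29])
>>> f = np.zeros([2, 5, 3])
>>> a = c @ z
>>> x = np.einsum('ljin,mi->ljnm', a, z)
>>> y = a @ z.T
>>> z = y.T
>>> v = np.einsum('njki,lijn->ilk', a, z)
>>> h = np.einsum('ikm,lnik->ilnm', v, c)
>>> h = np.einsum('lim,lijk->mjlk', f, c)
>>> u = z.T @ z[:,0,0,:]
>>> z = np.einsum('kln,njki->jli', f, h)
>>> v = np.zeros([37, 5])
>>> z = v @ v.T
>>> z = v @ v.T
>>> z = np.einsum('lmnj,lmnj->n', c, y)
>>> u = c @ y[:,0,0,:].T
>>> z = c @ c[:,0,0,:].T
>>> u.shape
(2, 5, 11, 2)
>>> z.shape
(2, 5, 11, 2)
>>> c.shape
(2, 5, 11, 29)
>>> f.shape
(2, 5, 3)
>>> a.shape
(2, 5, 11, 11)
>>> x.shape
(2, 5, 11, 29)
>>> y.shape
(2, 5, 11, 29)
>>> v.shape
(37, 5)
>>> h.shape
(3, 11, 2, 29)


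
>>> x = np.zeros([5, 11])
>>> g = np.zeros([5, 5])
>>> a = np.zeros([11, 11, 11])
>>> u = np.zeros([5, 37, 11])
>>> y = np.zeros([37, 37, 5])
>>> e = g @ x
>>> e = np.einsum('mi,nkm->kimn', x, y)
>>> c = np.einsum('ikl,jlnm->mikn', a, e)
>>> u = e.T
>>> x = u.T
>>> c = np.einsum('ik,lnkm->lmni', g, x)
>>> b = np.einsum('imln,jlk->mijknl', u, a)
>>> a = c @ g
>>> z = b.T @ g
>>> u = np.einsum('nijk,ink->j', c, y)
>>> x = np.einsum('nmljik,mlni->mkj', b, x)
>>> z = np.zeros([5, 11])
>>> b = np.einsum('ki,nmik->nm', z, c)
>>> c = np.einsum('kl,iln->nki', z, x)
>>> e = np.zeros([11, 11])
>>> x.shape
(37, 11, 11)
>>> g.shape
(5, 5)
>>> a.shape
(37, 37, 11, 5)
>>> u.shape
(11,)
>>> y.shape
(37, 37, 5)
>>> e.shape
(11, 11)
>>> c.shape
(11, 5, 37)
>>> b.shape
(37, 37)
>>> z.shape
(5, 11)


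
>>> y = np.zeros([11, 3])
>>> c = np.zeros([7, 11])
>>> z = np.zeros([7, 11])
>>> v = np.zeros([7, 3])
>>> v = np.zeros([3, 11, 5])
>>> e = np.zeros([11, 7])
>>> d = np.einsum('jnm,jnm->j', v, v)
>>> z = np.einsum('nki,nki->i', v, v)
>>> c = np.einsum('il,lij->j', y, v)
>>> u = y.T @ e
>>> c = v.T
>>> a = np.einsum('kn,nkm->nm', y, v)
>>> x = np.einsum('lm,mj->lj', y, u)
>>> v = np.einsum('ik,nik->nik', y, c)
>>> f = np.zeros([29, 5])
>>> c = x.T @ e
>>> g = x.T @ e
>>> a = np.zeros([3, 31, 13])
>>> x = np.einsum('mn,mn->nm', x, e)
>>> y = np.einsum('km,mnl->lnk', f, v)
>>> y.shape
(3, 11, 29)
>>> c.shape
(7, 7)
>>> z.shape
(5,)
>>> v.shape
(5, 11, 3)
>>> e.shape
(11, 7)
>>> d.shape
(3,)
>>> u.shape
(3, 7)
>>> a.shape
(3, 31, 13)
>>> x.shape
(7, 11)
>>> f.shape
(29, 5)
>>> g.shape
(7, 7)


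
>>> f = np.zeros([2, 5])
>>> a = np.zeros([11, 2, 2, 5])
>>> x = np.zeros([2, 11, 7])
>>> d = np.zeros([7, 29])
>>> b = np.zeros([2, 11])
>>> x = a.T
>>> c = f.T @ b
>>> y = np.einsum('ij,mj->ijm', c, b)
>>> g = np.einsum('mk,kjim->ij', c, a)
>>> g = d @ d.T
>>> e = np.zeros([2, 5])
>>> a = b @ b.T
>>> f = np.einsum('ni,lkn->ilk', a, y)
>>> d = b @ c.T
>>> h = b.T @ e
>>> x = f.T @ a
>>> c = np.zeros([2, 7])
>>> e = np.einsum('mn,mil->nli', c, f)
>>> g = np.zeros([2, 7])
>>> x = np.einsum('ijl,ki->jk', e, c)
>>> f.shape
(2, 5, 11)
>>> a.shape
(2, 2)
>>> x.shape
(11, 2)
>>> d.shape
(2, 5)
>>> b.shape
(2, 11)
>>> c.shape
(2, 7)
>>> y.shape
(5, 11, 2)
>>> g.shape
(2, 7)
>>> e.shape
(7, 11, 5)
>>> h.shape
(11, 5)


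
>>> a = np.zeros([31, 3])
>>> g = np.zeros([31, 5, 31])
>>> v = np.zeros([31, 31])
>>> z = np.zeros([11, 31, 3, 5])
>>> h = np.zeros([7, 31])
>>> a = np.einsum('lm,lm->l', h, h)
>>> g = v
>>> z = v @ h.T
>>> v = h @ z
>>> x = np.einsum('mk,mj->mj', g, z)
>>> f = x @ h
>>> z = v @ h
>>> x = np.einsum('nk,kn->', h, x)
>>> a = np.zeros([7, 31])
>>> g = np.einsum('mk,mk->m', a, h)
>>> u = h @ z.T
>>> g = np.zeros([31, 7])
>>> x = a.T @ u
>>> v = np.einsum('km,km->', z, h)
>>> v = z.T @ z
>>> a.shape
(7, 31)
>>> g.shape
(31, 7)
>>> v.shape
(31, 31)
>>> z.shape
(7, 31)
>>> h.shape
(7, 31)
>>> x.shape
(31, 7)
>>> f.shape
(31, 31)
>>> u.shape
(7, 7)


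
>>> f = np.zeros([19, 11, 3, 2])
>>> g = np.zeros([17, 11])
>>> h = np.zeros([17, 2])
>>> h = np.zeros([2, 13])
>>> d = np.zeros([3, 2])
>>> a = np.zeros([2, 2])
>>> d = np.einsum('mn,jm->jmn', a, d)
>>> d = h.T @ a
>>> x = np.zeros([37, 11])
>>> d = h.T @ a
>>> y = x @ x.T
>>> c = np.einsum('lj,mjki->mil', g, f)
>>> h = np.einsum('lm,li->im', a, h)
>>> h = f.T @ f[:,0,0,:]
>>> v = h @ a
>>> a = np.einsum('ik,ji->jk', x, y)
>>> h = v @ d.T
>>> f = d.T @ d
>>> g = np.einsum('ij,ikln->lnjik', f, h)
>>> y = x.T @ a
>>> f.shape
(2, 2)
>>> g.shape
(11, 13, 2, 2, 3)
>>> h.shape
(2, 3, 11, 13)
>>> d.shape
(13, 2)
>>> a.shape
(37, 11)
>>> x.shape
(37, 11)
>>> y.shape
(11, 11)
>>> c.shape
(19, 2, 17)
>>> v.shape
(2, 3, 11, 2)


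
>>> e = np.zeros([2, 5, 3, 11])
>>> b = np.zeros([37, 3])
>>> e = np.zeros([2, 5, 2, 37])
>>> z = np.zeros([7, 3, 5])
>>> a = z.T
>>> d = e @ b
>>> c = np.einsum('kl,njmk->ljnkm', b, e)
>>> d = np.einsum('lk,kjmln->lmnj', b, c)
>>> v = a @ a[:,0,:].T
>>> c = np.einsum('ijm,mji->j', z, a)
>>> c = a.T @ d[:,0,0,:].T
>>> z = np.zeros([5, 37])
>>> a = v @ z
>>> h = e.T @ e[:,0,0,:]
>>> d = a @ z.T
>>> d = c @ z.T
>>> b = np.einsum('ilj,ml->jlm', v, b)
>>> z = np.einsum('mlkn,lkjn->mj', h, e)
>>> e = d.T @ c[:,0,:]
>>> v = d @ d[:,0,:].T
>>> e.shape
(5, 3, 37)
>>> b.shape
(5, 3, 37)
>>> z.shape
(37, 2)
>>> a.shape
(5, 3, 37)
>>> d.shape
(7, 3, 5)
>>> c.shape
(7, 3, 37)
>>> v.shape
(7, 3, 7)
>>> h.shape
(37, 2, 5, 37)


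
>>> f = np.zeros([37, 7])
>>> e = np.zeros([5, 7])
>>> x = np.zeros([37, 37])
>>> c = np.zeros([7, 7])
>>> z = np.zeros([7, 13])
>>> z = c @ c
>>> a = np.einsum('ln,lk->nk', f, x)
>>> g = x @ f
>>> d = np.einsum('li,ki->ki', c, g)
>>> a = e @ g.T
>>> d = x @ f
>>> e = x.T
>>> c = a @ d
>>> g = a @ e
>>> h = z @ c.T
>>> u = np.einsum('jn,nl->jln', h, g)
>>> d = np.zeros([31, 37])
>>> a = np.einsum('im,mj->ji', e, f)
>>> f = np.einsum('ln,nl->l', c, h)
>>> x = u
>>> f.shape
(5,)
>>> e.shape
(37, 37)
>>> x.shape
(7, 37, 5)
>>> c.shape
(5, 7)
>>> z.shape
(7, 7)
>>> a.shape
(7, 37)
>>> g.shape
(5, 37)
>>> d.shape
(31, 37)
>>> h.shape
(7, 5)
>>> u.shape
(7, 37, 5)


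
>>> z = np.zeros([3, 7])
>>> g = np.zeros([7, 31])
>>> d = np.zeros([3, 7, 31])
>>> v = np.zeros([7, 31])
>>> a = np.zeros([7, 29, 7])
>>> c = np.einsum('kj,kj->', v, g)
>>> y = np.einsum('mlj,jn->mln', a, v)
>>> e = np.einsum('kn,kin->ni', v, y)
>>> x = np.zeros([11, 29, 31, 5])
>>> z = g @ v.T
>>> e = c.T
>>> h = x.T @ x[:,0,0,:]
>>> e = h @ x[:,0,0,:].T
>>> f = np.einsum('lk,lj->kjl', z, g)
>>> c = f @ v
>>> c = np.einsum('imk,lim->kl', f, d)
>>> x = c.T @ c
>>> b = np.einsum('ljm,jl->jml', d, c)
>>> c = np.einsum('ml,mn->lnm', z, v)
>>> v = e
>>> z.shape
(7, 7)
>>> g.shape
(7, 31)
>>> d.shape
(3, 7, 31)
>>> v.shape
(5, 31, 29, 11)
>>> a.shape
(7, 29, 7)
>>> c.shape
(7, 31, 7)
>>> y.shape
(7, 29, 31)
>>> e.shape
(5, 31, 29, 11)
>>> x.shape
(3, 3)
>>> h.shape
(5, 31, 29, 5)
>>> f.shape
(7, 31, 7)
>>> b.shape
(7, 31, 3)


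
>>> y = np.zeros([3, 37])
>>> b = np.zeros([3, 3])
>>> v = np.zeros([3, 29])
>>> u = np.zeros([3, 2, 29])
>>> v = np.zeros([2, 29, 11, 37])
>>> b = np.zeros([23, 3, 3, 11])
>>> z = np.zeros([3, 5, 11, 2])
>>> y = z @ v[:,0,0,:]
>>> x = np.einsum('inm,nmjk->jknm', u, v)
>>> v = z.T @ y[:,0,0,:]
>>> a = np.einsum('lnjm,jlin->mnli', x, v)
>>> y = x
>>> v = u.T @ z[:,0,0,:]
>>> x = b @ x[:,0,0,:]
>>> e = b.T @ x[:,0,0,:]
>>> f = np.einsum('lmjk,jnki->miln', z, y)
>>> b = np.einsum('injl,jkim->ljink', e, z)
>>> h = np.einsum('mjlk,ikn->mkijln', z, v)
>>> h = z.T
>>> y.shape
(11, 37, 2, 29)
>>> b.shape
(29, 3, 11, 3, 5)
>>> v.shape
(29, 2, 2)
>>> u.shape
(3, 2, 29)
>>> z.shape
(3, 5, 11, 2)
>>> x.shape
(23, 3, 3, 29)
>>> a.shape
(29, 37, 11, 5)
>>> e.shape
(11, 3, 3, 29)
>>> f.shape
(5, 29, 3, 37)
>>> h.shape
(2, 11, 5, 3)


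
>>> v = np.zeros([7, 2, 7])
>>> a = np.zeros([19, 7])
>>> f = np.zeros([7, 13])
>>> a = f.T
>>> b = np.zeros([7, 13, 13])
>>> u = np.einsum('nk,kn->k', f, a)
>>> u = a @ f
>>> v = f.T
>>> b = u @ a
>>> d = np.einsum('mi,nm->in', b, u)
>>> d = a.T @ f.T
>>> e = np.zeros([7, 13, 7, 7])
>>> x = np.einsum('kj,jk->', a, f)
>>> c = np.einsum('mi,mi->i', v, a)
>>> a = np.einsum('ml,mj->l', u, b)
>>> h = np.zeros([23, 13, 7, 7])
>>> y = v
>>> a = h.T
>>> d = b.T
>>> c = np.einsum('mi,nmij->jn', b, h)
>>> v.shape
(13, 7)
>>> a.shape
(7, 7, 13, 23)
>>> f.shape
(7, 13)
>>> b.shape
(13, 7)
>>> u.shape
(13, 13)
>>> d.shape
(7, 13)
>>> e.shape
(7, 13, 7, 7)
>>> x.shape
()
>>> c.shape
(7, 23)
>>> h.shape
(23, 13, 7, 7)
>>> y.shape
(13, 7)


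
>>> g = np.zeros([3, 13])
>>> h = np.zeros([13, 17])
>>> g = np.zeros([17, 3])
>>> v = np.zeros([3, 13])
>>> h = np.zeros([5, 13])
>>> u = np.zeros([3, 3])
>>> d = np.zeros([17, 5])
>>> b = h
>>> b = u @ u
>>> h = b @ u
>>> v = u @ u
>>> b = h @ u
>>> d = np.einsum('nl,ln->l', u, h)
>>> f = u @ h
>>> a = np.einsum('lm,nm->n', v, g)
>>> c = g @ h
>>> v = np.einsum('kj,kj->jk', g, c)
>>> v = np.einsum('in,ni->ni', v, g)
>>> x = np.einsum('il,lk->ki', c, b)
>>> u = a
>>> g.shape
(17, 3)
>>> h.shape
(3, 3)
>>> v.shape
(17, 3)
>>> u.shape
(17,)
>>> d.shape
(3,)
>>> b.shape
(3, 3)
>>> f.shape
(3, 3)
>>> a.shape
(17,)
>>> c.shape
(17, 3)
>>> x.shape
(3, 17)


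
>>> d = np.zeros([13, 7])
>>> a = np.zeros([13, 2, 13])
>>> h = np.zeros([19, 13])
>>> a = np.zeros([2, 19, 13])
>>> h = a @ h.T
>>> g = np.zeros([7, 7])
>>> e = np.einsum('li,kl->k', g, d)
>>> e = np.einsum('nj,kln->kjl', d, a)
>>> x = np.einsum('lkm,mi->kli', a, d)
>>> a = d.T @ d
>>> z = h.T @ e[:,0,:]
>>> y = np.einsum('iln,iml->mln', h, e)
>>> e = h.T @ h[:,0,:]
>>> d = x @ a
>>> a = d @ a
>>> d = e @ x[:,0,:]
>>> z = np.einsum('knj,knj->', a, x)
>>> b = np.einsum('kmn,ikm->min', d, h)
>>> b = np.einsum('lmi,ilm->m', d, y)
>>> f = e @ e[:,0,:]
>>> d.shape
(19, 19, 7)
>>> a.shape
(19, 2, 7)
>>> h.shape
(2, 19, 19)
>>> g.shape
(7, 7)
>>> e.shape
(19, 19, 19)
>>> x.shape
(19, 2, 7)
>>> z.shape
()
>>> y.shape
(7, 19, 19)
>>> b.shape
(19,)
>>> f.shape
(19, 19, 19)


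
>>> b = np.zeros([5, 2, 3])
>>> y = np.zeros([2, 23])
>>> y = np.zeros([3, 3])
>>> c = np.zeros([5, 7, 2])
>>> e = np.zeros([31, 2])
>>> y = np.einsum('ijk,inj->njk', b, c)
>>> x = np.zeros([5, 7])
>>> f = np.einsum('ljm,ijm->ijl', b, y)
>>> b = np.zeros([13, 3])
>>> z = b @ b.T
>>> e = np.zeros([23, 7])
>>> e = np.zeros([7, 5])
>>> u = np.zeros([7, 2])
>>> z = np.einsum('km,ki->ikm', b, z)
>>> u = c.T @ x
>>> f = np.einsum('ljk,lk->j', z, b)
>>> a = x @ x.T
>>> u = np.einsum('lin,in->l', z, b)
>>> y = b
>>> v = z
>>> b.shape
(13, 3)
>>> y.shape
(13, 3)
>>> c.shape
(5, 7, 2)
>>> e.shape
(7, 5)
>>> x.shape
(5, 7)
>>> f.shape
(13,)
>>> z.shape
(13, 13, 3)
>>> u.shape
(13,)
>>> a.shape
(5, 5)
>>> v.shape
(13, 13, 3)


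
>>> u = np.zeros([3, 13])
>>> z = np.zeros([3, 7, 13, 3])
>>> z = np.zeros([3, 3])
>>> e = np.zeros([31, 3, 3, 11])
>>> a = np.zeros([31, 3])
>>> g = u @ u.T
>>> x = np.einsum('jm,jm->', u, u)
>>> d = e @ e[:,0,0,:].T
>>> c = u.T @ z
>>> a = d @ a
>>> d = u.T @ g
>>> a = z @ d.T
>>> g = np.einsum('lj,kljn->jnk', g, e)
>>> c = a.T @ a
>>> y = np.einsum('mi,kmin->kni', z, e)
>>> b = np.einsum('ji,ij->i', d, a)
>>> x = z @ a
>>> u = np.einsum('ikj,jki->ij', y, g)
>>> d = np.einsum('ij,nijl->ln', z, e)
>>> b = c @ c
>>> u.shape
(31, 3)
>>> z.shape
(3, 3)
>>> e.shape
(31, 3, 3, 11)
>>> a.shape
(3, 13)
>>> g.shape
(3, 11, 31)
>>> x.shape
(3, 13)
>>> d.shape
(11, 31)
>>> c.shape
(13, 13)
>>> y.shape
(31, 11, 3)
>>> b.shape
(13, 13)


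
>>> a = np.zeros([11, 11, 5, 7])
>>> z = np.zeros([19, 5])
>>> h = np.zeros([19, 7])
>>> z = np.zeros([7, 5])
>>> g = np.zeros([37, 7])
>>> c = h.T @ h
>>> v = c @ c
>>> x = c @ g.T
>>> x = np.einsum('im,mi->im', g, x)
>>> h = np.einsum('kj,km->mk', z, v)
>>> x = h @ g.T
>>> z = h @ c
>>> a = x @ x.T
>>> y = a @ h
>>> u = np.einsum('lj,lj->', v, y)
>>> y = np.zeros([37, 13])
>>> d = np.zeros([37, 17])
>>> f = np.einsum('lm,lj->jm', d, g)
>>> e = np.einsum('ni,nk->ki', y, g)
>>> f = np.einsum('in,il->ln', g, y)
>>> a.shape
(7, 7)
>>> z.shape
(7, 7)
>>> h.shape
(7, 7)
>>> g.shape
(37, 7)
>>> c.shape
(7, 7)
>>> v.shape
(7, 7)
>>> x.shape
(7, 37)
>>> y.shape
(37, 13)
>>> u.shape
()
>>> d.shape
(37, 17)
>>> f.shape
(13, 7)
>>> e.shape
(7, 13)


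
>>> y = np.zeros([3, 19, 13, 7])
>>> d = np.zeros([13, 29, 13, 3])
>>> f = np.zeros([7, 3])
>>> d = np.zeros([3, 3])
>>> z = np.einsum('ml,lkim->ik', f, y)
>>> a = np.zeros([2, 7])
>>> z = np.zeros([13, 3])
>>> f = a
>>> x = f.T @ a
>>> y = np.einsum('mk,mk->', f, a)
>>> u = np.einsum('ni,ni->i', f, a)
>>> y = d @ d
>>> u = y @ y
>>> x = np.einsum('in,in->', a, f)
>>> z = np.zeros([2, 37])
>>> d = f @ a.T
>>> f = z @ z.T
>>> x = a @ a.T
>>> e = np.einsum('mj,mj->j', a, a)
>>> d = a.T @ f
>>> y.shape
(3, 3)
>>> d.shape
(7, 2)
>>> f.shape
(2, 2)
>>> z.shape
(2, 37)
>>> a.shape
(2, 7)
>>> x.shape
(2, 2)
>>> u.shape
(3, 3)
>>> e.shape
(7,)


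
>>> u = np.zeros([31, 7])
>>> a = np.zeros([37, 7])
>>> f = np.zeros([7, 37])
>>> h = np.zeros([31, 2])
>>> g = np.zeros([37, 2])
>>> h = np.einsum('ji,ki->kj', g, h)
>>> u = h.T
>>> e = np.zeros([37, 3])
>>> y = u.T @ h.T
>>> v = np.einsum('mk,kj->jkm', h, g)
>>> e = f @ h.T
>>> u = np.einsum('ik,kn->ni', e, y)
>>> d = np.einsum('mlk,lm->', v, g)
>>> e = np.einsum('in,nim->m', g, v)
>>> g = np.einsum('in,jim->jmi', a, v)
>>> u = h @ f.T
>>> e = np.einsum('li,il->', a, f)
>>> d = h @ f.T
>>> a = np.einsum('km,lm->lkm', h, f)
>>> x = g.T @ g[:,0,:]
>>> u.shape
(31, 7)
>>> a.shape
(7, 31, 37)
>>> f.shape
(7, 37)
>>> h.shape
(31, 37)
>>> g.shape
(2, 31, 37)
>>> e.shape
()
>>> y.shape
(31, 31)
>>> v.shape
(2, 37, 31)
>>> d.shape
(31, 7)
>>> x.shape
(37, 31, 37)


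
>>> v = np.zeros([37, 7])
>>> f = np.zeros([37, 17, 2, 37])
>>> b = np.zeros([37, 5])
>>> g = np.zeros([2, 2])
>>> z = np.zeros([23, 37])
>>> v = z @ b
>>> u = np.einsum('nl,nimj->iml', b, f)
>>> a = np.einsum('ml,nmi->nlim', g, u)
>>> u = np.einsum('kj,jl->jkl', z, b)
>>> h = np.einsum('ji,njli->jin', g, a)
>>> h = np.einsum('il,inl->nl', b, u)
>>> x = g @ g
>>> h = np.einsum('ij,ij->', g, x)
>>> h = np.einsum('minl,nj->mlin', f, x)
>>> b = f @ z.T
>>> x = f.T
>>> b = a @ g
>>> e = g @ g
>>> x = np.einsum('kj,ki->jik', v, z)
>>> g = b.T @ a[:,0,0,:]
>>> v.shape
(23, 5)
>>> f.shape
(37, 17, 2, 37)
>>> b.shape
(17, 2, 5, 2)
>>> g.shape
(2, 5, 2, 2)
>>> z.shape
(23, 37)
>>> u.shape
(37, 23, 5)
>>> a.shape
(17, 2, 5, 2)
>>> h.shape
(37, 37, 17, 2)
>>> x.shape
(5, 37, 23)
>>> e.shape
(2, 2)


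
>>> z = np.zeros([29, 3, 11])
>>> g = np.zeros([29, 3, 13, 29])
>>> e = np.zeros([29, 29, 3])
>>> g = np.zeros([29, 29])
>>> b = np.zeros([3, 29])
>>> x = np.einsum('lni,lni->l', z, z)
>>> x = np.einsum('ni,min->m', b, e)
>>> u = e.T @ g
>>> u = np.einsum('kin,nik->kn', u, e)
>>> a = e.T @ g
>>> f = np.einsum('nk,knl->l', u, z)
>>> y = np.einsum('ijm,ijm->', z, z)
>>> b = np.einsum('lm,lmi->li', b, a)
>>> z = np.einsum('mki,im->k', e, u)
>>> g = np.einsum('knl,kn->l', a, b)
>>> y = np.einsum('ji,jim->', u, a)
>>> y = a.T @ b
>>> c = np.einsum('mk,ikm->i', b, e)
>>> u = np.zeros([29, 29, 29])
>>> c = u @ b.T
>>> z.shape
(29,)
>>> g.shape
(29,)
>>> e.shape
(29, 29, 3)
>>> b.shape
(3, 29)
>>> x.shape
(29,)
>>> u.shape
(29, 29, 29)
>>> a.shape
(3, 29, 29)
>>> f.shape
(11,)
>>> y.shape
(29, 29, 29)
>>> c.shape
(29, 29, 3)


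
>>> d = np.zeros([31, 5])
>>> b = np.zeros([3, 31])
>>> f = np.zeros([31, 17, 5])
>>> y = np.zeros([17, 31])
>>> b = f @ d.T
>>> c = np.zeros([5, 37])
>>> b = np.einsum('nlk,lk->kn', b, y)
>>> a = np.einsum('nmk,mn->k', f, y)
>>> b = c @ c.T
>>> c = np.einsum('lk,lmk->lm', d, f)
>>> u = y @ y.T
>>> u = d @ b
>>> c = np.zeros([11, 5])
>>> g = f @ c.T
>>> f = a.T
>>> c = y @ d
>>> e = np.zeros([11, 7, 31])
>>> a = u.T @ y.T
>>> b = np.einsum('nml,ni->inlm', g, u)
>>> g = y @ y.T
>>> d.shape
(31, 5)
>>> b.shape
(5, 31, 11, 17)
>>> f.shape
(5,)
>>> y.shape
(17, 31)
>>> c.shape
(17, 5)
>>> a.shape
(5, 17)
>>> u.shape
(31, 5)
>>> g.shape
(17, 17)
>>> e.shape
(11, 7, 31)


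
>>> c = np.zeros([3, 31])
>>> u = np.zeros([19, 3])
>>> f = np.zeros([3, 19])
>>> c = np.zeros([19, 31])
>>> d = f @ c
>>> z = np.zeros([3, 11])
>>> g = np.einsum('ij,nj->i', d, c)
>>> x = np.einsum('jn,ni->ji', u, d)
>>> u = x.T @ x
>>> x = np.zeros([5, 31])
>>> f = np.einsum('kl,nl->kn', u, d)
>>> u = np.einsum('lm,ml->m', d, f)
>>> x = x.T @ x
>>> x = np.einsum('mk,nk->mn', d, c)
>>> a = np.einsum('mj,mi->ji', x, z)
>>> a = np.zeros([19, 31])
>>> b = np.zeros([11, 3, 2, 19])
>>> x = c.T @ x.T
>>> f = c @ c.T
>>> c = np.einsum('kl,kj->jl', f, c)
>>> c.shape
(31, 19)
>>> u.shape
(31,)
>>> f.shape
(19, 19)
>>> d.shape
(3, 31)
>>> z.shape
(3, 11)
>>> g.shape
(3,)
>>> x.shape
(31, 3)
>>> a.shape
(19, 31)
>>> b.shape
(11, 3, 2, 19)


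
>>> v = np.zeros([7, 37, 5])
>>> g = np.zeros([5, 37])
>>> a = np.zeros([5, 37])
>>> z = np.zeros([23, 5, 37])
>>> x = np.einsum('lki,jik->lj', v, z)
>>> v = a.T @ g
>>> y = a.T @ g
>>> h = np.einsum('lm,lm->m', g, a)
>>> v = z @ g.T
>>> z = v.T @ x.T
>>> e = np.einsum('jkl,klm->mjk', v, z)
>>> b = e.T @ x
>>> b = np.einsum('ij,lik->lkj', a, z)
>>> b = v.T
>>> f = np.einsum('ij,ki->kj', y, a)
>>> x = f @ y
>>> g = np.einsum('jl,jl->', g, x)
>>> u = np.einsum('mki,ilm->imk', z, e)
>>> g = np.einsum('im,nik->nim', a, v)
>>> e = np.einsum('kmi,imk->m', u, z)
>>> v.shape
(23, 5, 5)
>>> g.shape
(23, 5, 37)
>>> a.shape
(5, 37)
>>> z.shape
(5, 5, 7)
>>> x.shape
(5, 37)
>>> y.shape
(37, 37)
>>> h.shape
(37,)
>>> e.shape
(5,)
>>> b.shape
(5, 5, 23)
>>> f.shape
(5, 37)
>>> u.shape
(7, 5, 5)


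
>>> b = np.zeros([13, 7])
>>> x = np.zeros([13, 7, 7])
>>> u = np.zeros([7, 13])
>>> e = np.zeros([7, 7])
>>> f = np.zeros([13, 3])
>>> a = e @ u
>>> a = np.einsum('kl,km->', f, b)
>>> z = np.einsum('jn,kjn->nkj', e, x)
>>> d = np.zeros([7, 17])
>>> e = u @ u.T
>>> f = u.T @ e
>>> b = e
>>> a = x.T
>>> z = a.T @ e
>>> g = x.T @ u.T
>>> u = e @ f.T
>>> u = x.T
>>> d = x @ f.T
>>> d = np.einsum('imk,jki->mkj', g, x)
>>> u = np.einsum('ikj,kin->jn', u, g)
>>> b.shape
(7, 7)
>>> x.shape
(13, 7, 7)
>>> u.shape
(13, 7)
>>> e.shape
(7, 7)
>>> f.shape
(13, 7)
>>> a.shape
(7, 7, 13)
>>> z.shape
(13, 7, 7)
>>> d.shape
(7, 7, 13)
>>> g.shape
(7, 7, 7)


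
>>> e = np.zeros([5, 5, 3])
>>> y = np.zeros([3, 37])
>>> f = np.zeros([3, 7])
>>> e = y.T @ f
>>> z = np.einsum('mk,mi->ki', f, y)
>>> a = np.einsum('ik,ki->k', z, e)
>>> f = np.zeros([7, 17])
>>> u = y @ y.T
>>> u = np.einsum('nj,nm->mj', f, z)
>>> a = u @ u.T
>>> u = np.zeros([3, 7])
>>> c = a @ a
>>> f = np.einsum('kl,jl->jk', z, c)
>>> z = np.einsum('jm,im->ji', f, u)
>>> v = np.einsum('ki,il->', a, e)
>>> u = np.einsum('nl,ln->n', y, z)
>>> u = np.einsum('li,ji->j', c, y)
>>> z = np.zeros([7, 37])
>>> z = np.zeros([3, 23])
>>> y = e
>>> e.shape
(37, 7)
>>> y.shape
(37, 7)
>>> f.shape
(37, 7)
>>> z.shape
(3, 23)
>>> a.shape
(37, 37)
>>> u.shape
(3,)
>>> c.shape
(37, 37)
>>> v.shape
()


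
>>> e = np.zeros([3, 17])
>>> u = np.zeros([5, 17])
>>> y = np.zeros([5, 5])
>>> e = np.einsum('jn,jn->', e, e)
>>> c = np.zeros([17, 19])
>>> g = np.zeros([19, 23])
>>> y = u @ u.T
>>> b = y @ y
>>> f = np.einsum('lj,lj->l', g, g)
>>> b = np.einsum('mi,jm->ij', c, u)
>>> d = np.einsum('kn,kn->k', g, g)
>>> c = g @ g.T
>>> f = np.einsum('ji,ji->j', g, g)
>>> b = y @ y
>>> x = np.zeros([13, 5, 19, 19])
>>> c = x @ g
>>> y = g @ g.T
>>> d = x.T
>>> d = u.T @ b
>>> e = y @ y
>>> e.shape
(19, 19)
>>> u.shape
(5, 17)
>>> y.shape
(19, 19)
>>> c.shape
(13, 5, 19, 23)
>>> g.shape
(19, 23)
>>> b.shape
(5, 5)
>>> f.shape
(19,)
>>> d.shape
(17, 5)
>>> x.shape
(13, 5, 19, 19)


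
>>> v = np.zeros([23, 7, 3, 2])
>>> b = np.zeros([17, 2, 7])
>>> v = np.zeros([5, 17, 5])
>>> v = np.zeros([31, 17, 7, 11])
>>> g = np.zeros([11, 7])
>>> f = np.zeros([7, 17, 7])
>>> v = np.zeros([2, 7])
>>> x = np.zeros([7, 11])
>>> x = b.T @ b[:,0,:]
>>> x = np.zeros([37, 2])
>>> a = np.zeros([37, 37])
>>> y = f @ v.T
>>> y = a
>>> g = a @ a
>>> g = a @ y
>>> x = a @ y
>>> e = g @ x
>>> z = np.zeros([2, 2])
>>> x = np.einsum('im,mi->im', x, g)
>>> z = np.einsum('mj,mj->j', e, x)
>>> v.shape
(2, 7)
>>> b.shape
(17, 2, 7)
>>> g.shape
(37, 37)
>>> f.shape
(7, 17, 7)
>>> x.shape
(37, 37)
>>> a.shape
(37, 37)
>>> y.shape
(37, 37)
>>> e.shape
(37, 37)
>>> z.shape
(37,)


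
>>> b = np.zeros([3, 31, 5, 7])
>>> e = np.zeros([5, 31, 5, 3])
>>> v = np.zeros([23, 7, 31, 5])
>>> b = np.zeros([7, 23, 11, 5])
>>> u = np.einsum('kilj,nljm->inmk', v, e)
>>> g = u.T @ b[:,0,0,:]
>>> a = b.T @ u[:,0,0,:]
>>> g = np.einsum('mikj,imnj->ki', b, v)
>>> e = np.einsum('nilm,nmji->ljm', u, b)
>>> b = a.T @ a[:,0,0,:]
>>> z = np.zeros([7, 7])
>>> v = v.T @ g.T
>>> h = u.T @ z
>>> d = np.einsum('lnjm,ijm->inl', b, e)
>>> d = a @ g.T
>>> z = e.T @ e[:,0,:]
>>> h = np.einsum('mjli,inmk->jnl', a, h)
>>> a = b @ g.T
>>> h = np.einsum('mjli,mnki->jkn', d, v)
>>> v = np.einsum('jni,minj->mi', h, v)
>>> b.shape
(23, 23, 11, 23)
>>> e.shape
(3, 11, 23)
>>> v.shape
(5, 31)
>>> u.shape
(7, 5, 3, 23)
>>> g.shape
(11, 23)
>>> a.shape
(23, 23, 11, 11)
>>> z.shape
(23, 11, 23)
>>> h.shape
(11, 7, 31)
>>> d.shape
(5, 11, 23, 11)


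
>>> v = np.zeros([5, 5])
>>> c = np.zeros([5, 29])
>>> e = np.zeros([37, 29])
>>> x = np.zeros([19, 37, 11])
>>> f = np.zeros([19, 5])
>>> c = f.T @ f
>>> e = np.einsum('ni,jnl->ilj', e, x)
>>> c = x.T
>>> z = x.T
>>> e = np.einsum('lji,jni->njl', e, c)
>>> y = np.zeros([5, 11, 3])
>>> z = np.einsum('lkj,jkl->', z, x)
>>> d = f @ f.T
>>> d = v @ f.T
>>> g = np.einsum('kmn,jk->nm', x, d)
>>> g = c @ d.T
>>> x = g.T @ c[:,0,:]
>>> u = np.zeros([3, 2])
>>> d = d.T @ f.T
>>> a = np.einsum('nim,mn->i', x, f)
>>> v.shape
(5, 5)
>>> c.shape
(11, 37, 19)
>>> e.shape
(37, 11, 29)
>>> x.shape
(5, 37, 19)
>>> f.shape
(19, 5)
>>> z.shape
()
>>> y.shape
(5, 11, 3)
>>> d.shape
(19, 19)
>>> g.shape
(11, 37, 5)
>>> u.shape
(3, 2)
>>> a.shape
(37,)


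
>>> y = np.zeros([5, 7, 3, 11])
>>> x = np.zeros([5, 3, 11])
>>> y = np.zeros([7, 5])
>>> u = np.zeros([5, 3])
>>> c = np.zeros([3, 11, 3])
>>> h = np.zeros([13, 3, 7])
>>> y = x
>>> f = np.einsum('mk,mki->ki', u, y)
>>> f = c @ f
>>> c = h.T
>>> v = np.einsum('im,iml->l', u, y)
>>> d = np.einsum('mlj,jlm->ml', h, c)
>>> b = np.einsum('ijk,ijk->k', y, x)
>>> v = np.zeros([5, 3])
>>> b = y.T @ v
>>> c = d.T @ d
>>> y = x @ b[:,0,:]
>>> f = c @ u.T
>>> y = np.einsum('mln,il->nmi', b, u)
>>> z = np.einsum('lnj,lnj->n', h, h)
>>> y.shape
(3, 11, 5)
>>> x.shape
(5, 3, 11)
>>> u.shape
(5, 3)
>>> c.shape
(3, 3)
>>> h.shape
(13, 3, 7)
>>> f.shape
(3, 5)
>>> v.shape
(5, 3)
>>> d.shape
(13, 3)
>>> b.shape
(11, 3, 3)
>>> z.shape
(3,)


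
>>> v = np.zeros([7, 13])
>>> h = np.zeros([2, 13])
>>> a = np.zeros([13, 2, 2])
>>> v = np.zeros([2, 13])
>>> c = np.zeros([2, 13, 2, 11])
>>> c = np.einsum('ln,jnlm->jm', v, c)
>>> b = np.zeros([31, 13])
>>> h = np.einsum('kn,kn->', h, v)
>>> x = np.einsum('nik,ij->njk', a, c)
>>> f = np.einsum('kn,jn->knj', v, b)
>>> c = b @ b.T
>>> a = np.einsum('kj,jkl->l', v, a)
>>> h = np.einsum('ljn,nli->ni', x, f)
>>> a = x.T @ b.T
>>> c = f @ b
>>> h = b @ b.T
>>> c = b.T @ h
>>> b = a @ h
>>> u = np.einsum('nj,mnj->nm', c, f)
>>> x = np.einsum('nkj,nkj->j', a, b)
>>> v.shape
(2, 13)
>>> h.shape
(31, 31)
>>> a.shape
(2, 11, 31)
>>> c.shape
(13, 31)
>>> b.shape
(2, 11, 31)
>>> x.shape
(31,)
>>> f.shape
(2, 13, 31)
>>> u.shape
(13, 2)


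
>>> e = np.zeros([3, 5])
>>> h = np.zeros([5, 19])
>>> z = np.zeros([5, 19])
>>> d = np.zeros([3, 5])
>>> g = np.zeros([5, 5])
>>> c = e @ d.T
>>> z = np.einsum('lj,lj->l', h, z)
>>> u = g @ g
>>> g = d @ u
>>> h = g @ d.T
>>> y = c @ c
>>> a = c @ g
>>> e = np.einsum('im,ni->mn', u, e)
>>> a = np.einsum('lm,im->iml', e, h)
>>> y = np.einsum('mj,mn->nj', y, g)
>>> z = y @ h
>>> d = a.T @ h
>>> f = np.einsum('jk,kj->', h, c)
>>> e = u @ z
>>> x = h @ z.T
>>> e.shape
(5, 3)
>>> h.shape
(3, 3)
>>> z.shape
(5, 3)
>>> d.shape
(5, 3, 3)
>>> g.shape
(3, 5)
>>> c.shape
(3, 3)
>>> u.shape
(5, 5)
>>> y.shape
(5, 3)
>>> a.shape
(3, 3, 5)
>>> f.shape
()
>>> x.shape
(3, 5)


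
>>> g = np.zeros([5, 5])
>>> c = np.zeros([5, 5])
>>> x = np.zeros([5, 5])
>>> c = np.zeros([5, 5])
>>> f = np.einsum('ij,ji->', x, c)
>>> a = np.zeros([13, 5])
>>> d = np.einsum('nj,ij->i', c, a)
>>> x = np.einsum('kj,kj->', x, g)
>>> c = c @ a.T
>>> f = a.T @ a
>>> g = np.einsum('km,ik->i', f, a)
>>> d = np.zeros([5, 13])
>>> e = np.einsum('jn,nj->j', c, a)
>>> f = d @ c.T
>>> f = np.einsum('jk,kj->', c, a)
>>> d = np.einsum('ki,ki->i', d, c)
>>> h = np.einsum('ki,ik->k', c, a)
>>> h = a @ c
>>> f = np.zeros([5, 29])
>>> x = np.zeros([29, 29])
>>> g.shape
(13,)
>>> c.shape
(5, 13)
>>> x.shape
(29, 29)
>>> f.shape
(5, 29)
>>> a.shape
(13, 5)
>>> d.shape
(13,)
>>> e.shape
(5,)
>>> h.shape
(13, 13)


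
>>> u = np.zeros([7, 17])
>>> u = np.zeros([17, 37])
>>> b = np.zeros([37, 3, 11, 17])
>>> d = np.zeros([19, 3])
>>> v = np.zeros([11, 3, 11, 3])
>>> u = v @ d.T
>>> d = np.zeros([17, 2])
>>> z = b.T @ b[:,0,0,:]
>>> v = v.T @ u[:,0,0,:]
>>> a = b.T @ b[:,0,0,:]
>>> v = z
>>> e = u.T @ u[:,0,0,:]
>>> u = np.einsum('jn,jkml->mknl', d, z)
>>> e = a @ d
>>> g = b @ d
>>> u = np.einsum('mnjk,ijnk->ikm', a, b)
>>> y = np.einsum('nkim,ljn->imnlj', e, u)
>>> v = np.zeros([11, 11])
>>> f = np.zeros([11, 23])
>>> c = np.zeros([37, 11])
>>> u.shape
(37, 17, 17)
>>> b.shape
(37, 3, 11, 17)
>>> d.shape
(17, 2)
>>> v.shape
(11, 11)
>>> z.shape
(17, 11, 3, 17)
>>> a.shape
(17, 11, 3, 17)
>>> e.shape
(17, 11, 3, 2)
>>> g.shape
(37, 3, 11, 2)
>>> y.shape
(3, 2, 17, 37, 17)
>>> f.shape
(11, 23)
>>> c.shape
(37, 11)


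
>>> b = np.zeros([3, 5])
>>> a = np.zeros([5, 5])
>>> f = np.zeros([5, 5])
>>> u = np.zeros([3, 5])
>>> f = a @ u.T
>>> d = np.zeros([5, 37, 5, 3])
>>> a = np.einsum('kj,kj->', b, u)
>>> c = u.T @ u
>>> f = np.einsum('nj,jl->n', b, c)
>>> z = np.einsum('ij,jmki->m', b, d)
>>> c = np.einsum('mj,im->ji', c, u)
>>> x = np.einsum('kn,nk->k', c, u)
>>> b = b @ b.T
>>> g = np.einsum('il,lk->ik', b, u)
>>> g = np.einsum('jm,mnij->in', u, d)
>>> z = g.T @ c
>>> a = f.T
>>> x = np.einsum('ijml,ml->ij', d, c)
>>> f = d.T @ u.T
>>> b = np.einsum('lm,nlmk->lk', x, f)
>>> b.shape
(5, 3)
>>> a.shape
(3,)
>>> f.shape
(3, 5, 37, 3)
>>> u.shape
(3, 5)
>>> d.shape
(5, 37, 5, 3)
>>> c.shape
(5, 3)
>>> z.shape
(37, 3)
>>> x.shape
(5, 37)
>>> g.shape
(5, 37)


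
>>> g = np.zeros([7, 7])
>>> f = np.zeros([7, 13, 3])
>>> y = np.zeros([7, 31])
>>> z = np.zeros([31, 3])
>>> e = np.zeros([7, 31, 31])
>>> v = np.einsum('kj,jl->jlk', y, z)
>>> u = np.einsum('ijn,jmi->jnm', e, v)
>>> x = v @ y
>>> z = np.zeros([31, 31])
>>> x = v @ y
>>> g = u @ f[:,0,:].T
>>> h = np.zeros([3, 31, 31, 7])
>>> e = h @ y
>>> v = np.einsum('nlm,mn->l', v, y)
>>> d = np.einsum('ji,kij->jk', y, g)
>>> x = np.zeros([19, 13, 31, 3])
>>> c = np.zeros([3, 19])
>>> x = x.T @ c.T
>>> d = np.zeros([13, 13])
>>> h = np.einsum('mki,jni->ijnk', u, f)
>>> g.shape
(31, 31, 7)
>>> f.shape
(7, 13, 3)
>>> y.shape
(7, 31)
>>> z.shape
(31, 31)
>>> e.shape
(3, 31, 31, 31)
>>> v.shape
(3,)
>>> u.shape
(31, 31, 3)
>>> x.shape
(3, 31, 13, 3)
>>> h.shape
(3, 7, 13, 31)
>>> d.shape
(13, 13)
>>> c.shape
(3, 19)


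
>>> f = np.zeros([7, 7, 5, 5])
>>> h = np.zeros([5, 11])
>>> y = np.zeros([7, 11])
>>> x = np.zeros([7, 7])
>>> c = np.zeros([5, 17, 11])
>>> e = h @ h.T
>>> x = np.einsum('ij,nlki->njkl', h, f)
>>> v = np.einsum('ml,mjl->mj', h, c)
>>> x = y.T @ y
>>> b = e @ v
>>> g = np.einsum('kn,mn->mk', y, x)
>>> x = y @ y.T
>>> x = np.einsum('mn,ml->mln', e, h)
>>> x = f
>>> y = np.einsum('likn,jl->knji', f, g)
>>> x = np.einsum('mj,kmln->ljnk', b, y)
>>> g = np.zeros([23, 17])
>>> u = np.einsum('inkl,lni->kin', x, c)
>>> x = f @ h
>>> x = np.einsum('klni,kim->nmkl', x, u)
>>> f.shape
(7, 7, 5, 5)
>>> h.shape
(5, 11)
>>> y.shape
(5, 5, 11, 7)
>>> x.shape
(5, 17, 7, 7)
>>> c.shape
(5, 17, 11)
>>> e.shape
(5, 5)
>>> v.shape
(5, 17)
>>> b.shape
(5, 17)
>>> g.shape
(23, 17)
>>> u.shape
(7, 11, 17)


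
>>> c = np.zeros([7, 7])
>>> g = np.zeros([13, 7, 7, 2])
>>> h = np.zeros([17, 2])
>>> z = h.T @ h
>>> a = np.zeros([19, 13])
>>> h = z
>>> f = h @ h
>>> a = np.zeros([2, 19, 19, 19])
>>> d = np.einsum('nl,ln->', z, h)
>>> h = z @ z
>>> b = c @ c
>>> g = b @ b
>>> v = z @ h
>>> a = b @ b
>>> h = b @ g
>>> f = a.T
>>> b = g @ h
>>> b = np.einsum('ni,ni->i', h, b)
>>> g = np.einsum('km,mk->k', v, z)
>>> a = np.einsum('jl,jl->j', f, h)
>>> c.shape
(7, 7)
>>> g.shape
(2,)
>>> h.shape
(7, 7)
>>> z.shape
(2, 2)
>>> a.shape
(7,)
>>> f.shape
(7, 7)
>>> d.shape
()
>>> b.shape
(7,)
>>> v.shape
(2, 2)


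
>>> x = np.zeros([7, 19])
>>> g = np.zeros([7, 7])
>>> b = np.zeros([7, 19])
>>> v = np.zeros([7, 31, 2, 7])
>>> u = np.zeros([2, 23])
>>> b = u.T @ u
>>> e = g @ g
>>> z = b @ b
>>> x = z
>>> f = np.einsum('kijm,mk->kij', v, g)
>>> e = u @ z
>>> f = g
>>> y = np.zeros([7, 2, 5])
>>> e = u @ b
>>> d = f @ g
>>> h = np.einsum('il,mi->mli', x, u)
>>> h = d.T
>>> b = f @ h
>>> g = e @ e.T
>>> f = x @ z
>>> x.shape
(23, 23)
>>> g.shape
(2, 2)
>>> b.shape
(7, 7)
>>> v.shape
(7, 31, 2, 7)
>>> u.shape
(2, 23)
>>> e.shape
(2, 23)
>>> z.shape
(23, 23)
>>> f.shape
(23, 23)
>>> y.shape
(7, 2, 5)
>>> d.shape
(7, 7)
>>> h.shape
(7, 7)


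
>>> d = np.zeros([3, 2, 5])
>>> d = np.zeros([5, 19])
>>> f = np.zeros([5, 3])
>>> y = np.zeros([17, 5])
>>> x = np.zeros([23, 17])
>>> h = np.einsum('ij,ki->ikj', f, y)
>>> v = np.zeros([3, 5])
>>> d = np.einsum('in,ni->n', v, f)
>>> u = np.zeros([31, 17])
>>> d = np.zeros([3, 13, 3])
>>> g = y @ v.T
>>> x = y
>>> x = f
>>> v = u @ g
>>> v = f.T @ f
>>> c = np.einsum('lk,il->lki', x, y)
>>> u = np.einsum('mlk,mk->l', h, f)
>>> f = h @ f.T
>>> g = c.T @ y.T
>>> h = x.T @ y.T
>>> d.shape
(3, 13, 3)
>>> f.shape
(5, 17, 5)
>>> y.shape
(17, 5)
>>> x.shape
(5, 3)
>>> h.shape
(3, 17)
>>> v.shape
(3, 3)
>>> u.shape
(17,)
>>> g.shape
(17, 3, 17)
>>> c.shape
(5, 3, 17)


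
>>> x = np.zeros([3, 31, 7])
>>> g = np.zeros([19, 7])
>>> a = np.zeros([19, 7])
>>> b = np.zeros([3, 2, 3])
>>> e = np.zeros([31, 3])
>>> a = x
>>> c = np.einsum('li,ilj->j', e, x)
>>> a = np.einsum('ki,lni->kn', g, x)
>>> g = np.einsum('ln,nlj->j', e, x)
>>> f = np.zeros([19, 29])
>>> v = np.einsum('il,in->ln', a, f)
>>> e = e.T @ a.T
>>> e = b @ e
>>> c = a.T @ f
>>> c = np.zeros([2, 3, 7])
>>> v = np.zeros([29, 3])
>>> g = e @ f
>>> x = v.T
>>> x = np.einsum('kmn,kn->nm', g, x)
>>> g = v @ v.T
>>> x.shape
(29, 2)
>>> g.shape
(29, 29)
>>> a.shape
(19, 31)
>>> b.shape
(3, 2, 3)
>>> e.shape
(3, 2, 19)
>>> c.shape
(2, 3, 7)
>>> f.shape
(19, 29)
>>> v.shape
(29, 3)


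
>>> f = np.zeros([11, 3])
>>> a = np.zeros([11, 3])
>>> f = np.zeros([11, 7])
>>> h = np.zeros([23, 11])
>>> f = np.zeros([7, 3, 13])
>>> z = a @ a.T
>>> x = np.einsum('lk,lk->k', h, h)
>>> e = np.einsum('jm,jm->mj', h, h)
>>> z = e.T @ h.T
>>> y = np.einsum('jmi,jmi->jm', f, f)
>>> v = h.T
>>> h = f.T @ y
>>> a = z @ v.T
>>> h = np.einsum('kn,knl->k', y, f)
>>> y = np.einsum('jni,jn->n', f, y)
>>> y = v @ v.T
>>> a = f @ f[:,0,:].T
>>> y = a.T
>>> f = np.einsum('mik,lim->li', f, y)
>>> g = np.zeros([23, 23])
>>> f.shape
(7, 3)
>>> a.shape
(7, 3, 7)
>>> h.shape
(7,)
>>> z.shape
(23, 23)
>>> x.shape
(11,)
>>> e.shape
(11, 23)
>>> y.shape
(7, 3, 7)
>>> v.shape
(11, 23)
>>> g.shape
(23, 23)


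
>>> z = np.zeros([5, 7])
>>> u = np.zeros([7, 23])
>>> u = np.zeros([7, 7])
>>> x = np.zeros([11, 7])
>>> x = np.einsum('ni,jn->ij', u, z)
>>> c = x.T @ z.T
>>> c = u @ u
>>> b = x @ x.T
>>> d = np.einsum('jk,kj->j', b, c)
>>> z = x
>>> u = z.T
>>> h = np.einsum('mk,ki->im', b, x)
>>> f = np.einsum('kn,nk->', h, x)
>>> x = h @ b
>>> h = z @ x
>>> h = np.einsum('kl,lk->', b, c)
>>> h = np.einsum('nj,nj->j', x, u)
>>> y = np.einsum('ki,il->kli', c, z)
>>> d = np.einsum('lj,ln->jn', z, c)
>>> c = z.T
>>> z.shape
(7, 5)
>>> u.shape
(5, 7)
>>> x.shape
(5, 7)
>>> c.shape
(5, 7)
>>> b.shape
(7, 7)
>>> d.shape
(5, 7)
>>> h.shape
(7,)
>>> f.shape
()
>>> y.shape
(7, 5, 7)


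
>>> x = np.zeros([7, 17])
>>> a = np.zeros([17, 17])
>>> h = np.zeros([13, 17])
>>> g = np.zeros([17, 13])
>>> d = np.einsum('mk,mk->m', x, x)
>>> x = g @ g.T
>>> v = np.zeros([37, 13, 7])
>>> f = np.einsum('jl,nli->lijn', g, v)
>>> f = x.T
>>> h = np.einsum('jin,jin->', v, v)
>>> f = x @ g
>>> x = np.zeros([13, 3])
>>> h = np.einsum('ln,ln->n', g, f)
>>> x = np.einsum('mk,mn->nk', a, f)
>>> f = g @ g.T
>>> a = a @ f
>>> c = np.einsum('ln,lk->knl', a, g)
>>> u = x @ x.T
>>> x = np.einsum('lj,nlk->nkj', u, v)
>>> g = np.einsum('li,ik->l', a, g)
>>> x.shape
(37, 7, 13)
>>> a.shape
(17, 17)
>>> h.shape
(13,)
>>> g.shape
(17,)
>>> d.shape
(7,)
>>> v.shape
(37, 13, 7)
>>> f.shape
(17, 17)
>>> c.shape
(13, 17, 17)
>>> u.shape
(13, 13)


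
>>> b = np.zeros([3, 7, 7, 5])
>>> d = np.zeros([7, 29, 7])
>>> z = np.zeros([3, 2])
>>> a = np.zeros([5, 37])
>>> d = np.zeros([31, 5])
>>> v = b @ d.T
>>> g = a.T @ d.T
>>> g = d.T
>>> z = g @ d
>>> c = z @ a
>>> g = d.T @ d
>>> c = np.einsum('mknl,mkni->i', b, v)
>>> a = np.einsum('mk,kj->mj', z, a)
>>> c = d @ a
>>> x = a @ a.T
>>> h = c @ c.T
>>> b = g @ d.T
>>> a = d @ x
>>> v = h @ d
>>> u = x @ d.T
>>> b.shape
(5, 31)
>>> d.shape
(31, 5)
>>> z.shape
(5, 5)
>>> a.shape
(31, 5)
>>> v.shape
(31, 5)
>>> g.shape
(5, 5)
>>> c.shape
(31, 37)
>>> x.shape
(5, 5)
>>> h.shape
(31, 31)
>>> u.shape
(5, 31)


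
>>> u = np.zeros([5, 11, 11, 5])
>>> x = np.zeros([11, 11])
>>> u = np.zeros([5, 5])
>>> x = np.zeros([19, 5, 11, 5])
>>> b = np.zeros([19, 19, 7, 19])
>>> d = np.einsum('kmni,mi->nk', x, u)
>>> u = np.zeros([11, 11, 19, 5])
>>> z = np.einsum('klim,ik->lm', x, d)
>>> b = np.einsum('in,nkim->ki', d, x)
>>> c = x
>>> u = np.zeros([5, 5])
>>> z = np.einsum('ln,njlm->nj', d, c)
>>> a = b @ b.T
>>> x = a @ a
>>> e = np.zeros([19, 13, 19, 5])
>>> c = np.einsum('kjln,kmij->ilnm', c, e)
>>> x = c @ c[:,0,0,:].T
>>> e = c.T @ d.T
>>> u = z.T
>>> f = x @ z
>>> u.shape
(5, 19)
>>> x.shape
(19, 11, 5, 19)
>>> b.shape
(5, 11)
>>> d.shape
(11, 19)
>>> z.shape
(19, 5)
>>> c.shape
(19, 11, 5, 13)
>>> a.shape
(5, 5)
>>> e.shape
(13, 5, 11, 11)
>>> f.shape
(19, 11, 5, 5)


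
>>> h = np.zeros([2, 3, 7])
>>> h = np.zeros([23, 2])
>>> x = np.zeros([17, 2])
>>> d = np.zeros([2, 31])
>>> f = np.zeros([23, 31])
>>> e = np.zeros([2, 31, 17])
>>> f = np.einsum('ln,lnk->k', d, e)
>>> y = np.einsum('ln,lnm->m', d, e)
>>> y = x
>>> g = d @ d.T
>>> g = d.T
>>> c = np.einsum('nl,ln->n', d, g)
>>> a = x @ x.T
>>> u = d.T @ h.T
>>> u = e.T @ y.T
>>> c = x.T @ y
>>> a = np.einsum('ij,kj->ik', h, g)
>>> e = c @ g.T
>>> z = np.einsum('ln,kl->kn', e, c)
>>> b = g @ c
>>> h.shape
(23, 2)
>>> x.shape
(17, 2)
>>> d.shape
(2, 31)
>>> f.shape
(17,)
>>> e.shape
(2, 31)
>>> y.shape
(17, 2)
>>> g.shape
(31, 2)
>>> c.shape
(2, 2)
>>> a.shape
(23, 31)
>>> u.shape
(17, 31, 17)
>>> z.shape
(2, 31)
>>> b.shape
(31, 2)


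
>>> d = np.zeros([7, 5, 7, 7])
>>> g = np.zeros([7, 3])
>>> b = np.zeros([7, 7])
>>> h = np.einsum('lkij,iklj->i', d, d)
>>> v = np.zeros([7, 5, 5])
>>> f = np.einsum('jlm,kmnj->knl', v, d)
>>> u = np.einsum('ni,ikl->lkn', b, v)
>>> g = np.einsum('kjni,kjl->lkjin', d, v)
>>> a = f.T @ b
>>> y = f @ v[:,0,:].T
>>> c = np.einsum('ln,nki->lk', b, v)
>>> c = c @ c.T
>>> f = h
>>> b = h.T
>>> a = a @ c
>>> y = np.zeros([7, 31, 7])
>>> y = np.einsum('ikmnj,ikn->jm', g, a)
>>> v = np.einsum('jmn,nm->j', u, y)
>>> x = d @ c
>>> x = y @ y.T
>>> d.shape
(7, 5, 7, 7)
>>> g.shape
(5, 7, 5, 7, 7)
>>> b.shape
(7,)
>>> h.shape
(7,)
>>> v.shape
(5,)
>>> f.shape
(7,)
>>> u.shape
(5, 5, 7)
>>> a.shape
(5, 7, 7)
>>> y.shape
(7, 5)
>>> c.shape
(7, 7)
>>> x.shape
(7, 7)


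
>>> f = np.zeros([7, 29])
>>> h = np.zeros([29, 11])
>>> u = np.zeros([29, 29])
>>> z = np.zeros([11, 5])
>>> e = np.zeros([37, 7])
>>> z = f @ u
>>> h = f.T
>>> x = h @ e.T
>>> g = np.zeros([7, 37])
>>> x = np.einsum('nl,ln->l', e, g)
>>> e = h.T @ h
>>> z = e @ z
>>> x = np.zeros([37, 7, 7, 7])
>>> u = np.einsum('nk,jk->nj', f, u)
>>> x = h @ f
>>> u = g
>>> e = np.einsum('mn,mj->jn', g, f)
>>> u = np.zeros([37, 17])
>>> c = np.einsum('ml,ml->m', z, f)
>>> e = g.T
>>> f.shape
(7, 29)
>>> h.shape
(29, 7)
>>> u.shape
(37, 17)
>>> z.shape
(7, 29)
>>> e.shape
(37, 7)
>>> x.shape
(29, 29)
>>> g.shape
(7, 37)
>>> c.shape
(7,)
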